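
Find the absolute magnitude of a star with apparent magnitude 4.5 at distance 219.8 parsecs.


M = m - 5*log10(d) + 5 = 4.5 - 5*log10(219.8) + 5 = -2.2101

-2.2101


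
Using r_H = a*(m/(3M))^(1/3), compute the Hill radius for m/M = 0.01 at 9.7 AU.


r_H = a * (m/3M)^(1/3) = 9.7 * (0.01/3)^(1/3) = 1.449

1.449 AU


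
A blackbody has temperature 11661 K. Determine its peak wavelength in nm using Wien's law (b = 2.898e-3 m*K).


lam_max = b / T = 2.898e-3 / 11661 = 2.485e-07 m = 248.5207 nm

248.5207 nm


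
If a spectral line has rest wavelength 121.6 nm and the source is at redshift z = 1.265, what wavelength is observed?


lam_obs = lam_emit * (1 + z) = 121.6 * (1 + 1.265) = 275.424

275.424 nm


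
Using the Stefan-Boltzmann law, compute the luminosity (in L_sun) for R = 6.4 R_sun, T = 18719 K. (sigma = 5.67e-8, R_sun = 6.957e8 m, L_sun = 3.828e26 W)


R = 6.4 * 6.957e8 m = 4.45248e+09 m. L = 4*pi*R^2*sigma*T^4 = 4*pi*(4.45248e+09)^2 * 5.67e-8 * 18719^4 = 1.734312901e+30 W. L/L_sun = 1.734312901e+30 / 3.828e26 = 4530.598

4530.598 L_sun


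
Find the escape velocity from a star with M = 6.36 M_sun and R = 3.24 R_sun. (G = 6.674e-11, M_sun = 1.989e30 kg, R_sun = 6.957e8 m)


M = 6.36 * 1.989e30 kg = 1.265004e+31 kg; R = 3.24 * 6.957e8 m = 2.254068e+09 m. v_esc = sqrt(2GM/R) = sqrt(2 * 6.674e-11 * 1.265004e+31 / 2.254068e+09) = 865506.9141

865506.9141 m/s


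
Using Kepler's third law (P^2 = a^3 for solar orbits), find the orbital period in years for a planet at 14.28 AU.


P = a^(3/2) = 14.28^1.5 = 53.9625

53.9625 years


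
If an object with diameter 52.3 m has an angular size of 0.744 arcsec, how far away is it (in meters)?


D = size / theta_rad, theta_rad = 0.744 * pi/(180*3600) = 3.607e-06, D = 1.450e+07

1.450e+07 m


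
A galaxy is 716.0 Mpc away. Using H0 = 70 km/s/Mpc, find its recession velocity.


v = H0 * d = 70 * 716.0 = 50120.0

50120.0 km/s


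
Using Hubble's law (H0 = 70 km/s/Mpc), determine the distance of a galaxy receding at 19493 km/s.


d = v / H0 = 19493 / 70 = 278.4714

278.4714 Mpc


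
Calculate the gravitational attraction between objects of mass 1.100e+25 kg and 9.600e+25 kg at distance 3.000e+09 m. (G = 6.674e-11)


F = G*m1*m2/r^2 = 6.674e-11 * 1.100e+25 * 9.600e+25 / (3.000e+09)^2 = 6.674e-11 * 1.056e+51 / 9.000e+18 = 7.831e+21

7.831e+21 N


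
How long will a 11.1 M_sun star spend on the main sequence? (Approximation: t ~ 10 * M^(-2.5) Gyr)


t = 10 * M^(-2.5) = 10 * 11.1^(-2.5) = 0.0244

0.0244 Gyr


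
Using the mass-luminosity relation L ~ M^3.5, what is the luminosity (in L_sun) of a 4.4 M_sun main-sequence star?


L/L_sun = (M/M_sun)^3.5 = 4.4^3.5 = 178.6835

178.6835 L_sun


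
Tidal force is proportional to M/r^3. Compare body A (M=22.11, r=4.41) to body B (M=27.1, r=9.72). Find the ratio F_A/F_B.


Ratio = (M1/r1^3) / (M2/r2^3) = (22.11/4.41^3) / (27.1/9.72^3) = 8.7358

8.7358


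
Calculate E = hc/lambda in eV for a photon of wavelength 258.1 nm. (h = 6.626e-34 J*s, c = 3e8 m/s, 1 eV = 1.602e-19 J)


E = hc/lambda = 6.626e-34 * 3e8 / 2.581e-07 = 7.702e-19 J = 4.8075 eV

4.8075 eV


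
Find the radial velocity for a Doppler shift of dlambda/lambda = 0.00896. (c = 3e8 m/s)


v = (dlambda/lambda) * c = 0.00896 * 3e8 = 2.688e+06

2.688e+06 m/s


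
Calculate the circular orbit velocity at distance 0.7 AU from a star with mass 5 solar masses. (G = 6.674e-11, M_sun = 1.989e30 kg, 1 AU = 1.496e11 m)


v = sqrt(GM/r) = sqrt(6.674e-11 * 9.945e+30 / 1.047e+11) = 79612.393

79612.393 m/s


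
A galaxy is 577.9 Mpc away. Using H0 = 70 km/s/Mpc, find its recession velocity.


v = H0 * d = 70 * 577.9 = 40453.0

40453.0 km/s


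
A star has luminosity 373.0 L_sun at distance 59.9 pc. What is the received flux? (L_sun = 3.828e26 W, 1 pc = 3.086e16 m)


F = L / (4*pi*d^2) = 1.428e+29 / (4*pi*(1.849e+18)^2) = 3.325e-09

3.325e-09 W/m^2


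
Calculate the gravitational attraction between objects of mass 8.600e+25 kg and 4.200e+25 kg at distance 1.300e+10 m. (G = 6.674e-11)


F = G*m1*m2/r^2 = 6.674e-11 * 8.600e+25 * 4.200e+25 / (1.300e+10)^2 = 6.674e-11 * 3.612e+51 / 1.690e+20 = 1.426e+21

1.426e+21 N


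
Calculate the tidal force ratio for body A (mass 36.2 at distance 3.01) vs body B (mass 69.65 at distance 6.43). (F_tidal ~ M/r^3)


Ratio = (M1/r1^3) / (M2/r2^3) = (36.2/3.01^3) / (69.65/6.43^3) = 5.0666

5.0666


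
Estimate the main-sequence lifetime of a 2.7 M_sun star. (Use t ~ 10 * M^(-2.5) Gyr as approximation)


t = 10 * M^(-2.5) = 10 * 2.7^(-2.5) = 0.8348

0.8348 Gyr


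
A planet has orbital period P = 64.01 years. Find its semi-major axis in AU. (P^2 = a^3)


a = P^(2/3) = 64.01^(2/3) = 16.0017

16.0017 AU


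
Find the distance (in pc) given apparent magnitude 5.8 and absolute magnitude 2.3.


d = 10^((m - M + 5)/5) = 10^((5.8 - 2.3 + 5)/5) = 50.1187

50.1187 pc


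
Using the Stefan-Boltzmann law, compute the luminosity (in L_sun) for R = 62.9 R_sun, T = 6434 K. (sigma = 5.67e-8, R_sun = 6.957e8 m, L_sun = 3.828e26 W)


R = 62.9 * 6.957e8 m = 4.375953e+10 m. L = 4*pi*R^2*sigma*T^4 = 4*pi*(4.375953e+10)^2 * 5.67e-8 * 6434^4 = 2.338096581e+30 W. L/L_sun = 2.338096581e+30 / 3.828e26 = 6107.8803

6107.8803 L_sun


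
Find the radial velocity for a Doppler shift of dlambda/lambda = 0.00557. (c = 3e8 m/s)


v = (dlambda/lambda) * c = 0.00557 * 3e8 = 1.671e+06

1.671e+06 m/s


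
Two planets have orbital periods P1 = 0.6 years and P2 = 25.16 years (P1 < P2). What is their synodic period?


1/P_syn = |1/P1 - 1/P2| = |1/0.6 - 1/25.16| => P_syn = 0.6147

0.6147 years


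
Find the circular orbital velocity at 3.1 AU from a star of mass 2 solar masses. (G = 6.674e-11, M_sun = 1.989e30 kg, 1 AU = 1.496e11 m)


v = sqrt(GM/r) = sqrt(6.674e-11 * 3.978e+30 / 4.638e+11) = 23926.482

23926.482 m/s


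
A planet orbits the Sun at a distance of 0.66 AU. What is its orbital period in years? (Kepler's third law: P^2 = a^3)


P = a^(3/2) = 0.66^1.5 = 0.5362

0.5362 years


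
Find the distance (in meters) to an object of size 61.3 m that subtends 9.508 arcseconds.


D = size / theta_rad, theta_rad = 9.508 * pi/(180*3600) = 4.610e-05, D = 1.330e+06

1.330e+06 m


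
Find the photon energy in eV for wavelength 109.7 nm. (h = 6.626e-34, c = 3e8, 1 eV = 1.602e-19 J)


E = hc/lambda = 6.626e-34 * 3e8 / 1.097e-07 = 1.812e-18 J = 11.3111 eV

11.3111 eV


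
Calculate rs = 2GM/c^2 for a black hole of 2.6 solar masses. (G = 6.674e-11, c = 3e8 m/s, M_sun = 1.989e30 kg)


M = 2.6 * 1.989e30 kg = 5.1714e+30 kg. rs = 2GM/c^2 = 2 * 6.674e-11 * 5.1714e+30 / (3e8)^2 = 7669.7608

7669.7608 m


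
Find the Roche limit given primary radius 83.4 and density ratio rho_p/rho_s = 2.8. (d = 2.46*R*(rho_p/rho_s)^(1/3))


d_Roche = 2.46 * 83.4 * 2.8^(1/3) = 289.1704

289.1704


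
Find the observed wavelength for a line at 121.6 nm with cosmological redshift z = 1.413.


lam_obs = lam_emit * (1 + z) = 121.6 * (1 + 1.413) = 293.4208

293.4208 nm


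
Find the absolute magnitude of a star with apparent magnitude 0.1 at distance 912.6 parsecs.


M = m - 5*log10(d) + 5 = 0.1 - 5*log10(912.6) + 5 = -9.7014

-9.7014


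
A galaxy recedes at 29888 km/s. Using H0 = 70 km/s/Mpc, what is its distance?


d = v / H0 = 29888 / 70 = 426.9714

426.9714 Mpc


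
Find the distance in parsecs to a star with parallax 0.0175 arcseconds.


d = 1/p = 1/0.0175 = 57.1429

57.1429 pc


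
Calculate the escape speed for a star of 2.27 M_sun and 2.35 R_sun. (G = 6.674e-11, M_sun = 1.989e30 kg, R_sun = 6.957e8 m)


M = 2.27 * 1.989e30 kg = 4.51503e+30 kg; R = 2.35 * 6.957e8 m = 1.634895e+09 m. v_esc = sqrt(2GM/R) = sqrt(2 * 6.674e-11 * 4.51503e+30 / 1.634895e+09) = 607146.4868

607146.4868 m/s


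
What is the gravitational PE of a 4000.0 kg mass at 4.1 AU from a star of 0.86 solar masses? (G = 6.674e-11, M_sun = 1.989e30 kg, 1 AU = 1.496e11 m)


M = 0.86 * 1.989e30 kg = 1.71054e+30 kg; r = 4.1 AU * 1.496e11 m/AU = 6.1336e+11 m. U = -GM*m/r = -(6.674e-11 * 1.71054e+30 * 4000.0) / 6.1336e+11 = -7.445e+11

-7.445e+11 J


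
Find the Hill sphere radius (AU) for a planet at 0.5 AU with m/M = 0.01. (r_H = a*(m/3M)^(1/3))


r_H = a * (m/3M)^(1/3) = 0.5 * (0.01/3)^(1/3) = 0.0747

0.0747 AU


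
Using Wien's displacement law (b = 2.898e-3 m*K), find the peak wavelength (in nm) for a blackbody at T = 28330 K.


lam_max = b / T = 2.898e-3 / 28330 = 1.023e-07 m = 102.2944 nm

102.2944 nm


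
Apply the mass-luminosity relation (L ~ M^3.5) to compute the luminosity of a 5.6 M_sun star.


L/L_sun = (M/M_sun)^3.5 = 5.6^3.5 = 415.5833

415.5833 L_sun


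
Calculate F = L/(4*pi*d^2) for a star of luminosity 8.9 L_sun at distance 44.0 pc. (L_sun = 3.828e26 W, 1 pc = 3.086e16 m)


F = L / (4*pi*d^2) = 3.407e+27 / (4*pi*(1.358e+18)^2) = 1.470e-10

1.470e-10 W/m^2


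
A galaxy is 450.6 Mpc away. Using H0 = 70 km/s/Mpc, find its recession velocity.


v = H0 * d = 70 * 450.6 = 31542.0

31542.0 km/s


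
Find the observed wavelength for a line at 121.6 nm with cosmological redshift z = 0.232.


lam_obs = lam_emit * (1 + z) = 121.6 * (1 + 0.232) = 149.8112

149.8112 nm


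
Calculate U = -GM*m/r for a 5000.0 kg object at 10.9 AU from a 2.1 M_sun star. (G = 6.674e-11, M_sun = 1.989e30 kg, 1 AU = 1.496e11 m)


M = 2.1 * 1.989e30 kg = 4.1769e+30 kg; r = 10.9 AU * 1.496e11 m/AU = 1.63064e+12 m. U = -GM*m/r = -(6.674e-11 * 4.1769e+30 * 5000.0) / 1.63064e+12 = -8.548e+11

-8.548e+11 J


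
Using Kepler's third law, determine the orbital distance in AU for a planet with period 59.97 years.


a = P^(2/3) = 59.97^(2/3) = 15.3211

15.3211 AU


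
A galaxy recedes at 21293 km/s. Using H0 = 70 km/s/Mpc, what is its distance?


d = v / H0 = 21293 / 70 = 304.1857

304.1857 Mpc


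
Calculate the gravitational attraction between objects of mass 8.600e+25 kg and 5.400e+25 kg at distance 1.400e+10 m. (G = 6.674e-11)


F = G*m1*m2/r^2 = 6.674e-11 * 8.600e+25 * 5.400e+25 / (1.400e+10)^2 = 6.674e-11 * 4.644e+51 / 1.960e+20 = 1.581e+21

1.581e+21 N


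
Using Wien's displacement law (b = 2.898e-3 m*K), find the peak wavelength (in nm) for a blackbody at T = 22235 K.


lam_max = b / T = 2.898e-3 / 22235 = 1.303e-07 m = 130.3351 nm

130.3351 nm


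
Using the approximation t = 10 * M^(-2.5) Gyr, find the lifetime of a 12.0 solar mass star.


t = 10 * M^(-2.5) = 10 * 12.0^(-2.5) = 0.02

0.02 Gyr


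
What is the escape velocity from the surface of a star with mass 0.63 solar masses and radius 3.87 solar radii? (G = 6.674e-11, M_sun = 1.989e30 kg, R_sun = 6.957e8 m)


M = 0.63 * 1.989e30 kg = 1.25307e+30 kg; R = 3.87 * 6.957e8 m = 2.692359e+09 m. v_esc = sqrt(2GM/R) = sqrt(2 * 6.674e-11 * 1.25307e+30 / 2.692359e+09) = 249246.622

249246.622 m/s


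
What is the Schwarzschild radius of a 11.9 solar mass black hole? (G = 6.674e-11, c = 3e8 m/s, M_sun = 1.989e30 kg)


M = 11.9 * 1.989e30 kg = 2.36691e+31 kg. rs = 2GM/c^2 = 2 * 6.674e-11 * 2.36691e+31 / (3e8)^2 = 35103.9052

35103.9052 m


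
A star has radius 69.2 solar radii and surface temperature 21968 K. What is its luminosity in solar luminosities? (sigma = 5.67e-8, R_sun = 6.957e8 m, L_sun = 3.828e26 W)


R = 69.2 * 6.957e8 m = 4.814244e+10 m. L = 4*pi*R^2*sigma*T^4 = 4*pi*(4.814244e+10)^2 * 5.67e-8 * 21968^4 = 3.846016987e+32 W. L/L_sun = 3.846016987e+32 / 3.828e26 = 1.005e+06

1.005e+06 L_sun


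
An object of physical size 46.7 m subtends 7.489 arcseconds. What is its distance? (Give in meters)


D = size / theta_rad, theta_rad = 7.489 * pi/(180*3600) = 3.631e-05, D = 1.286e+06

1.286e+06 m


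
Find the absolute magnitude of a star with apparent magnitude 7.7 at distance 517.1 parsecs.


M = m - 5*log10(d) + 5 = 7.7 - 5*log10(517.1) + 5 = -0.8679

-0.8679


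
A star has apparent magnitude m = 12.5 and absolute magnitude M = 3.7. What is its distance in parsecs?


d = 10^((m - M + 5)/5) = 10^((12.5 - 3.7 + 5)/5) = 575.4399

575.4399 pc


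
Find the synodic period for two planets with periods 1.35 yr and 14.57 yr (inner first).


1/P_syn = |1/P1 - 1/P2| = |1/1.35 - 1/14.57| => P_syn = 1.4879

1.4879 years


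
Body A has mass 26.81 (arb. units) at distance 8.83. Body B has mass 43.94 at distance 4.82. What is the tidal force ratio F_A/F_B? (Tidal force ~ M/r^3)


Ratio = (M1/r1^3) / (M2/r2^3) = (26.81/8.83^3) / (43.94/4.82^3) = 0.0992

0.0992


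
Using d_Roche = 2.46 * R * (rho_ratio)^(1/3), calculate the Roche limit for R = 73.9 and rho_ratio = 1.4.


d_Roche = 2.46 * 73.9 * 1.4^(1/3) = 203.3709

203.3709


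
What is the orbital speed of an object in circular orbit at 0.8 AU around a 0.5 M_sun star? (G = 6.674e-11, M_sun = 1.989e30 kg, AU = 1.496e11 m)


v = sqrt(GM/r) = sqrt(6.674e-11 * 9.945e+29 / 1.197e+11) = 23549.6634

23549.6634 m/s


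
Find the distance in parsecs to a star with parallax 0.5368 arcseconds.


d = 1/p = 1/0.5368 = 1.8629

1.8629 pc


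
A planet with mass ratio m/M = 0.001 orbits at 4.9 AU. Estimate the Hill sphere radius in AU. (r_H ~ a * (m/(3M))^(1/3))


r_H = a * (m/3M)^(1/3) = 4.9 * (0.001/3)^(1/3) = 0.3397

0.3397 AU


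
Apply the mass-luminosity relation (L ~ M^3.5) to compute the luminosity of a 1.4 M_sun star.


L/L_sun = (M/M_sun)^3.5 = 1.4^3.5 = 3.2467

3.2467 L_sun


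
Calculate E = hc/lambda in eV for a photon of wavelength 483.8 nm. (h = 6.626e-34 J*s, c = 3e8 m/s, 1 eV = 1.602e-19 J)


E = hc/lambda = 6.626e-34 * 3e8 / 4.838e-07 = 4.109e-19 J = 2.5647 eV

2.5647 eV


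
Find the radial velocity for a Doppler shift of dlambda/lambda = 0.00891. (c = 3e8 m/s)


v = (dlambda/lambda) * c = 0.00891 * 3e8 = 2.673e+06

2.673e+06 m/s


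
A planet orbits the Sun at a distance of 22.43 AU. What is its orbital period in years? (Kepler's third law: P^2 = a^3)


P = a^(3/2) = 22.43^1.5 = 106.2292

106.2292 years


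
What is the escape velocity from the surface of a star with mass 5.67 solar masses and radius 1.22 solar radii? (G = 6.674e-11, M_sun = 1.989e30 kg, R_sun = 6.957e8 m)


M = 5.67 * 1.989e30 kg = 1.127763e+31 kg; R = 1.22 * 6.957e8 m = 8.48754e+08 m. v_esc = sqrt(2GM/R) = sqrt(2 * 6.674e-11 * 1.127763e+31 / 8.48754e+08) = 1.332e+06

1.332e+06 m/s


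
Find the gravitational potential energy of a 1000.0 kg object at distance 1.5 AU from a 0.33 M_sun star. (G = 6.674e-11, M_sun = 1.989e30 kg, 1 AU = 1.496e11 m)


M = 0.33 * 1.989e30 kg = 6.5637e+29 kg; r = 1.5 AU * 1.496e11 m/AU = 2.244e+11 m. U = -GM*m/r = -(6.674e-11 * 6.5637e+29 * 1000.0) / 2.244e+11 = -1.952e+11

-1.952e+11 J


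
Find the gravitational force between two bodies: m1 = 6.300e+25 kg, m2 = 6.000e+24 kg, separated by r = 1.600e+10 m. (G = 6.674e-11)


F = G*m1*m2/r^2 = 6.674e-11 * 6.300e+25 * 6.000e+24 / (1.600e+10)^2 = 6.674e-11 * 3.780e+50 / 2.560e+20 = 9.855e+19

9.855e+19 N


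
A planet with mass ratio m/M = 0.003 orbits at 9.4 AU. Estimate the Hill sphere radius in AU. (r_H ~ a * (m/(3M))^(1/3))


r_H = a * (m/3M)^(1/3) = 9.4 * (0.003/3)^(1/3) = 0.94

0.94 AU


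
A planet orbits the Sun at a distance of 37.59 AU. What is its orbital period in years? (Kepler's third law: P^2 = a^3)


P = a^(3/2) = 37.59^1.5 = 230.4669

230.4669 years


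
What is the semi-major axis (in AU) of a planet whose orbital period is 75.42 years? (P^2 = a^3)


a = P^(2/3) = 75.42^(2/3) = 17.8508

17.8508 AU


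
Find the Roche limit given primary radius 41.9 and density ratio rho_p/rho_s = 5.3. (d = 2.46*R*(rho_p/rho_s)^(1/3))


d_Roche = 2.46 * 41.9 * 5.3^(1/3) = 179.7109

179.7109


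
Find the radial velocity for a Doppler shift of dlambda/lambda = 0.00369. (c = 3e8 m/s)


v = (dlambda/lambda) * c = 0.00369 * 3e8 = 1.107e+06

1.107e+06 m/s


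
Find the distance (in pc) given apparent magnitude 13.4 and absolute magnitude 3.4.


d = 10^((m - M + 5)/5) = 10^((13.4 - 3.4 + 5)/5) = 1000.0

1000.0 pc


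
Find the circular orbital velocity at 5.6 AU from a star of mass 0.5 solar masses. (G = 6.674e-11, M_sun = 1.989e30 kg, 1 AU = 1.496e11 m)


v = sqrt(GM/r) = sqrt(6.674e-11 * 9.945e+29 / 8.378e+11) = 8900.9361

8900.9361 m/s


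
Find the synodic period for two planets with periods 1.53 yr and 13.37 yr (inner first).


1/P_syn = |1/P1 - 1/P2| = |1/1.53 - 1/13.37| => P_syn = 1.7277

1.7277 years


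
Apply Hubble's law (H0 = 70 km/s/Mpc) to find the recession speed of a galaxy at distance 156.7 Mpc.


v = H0 * d = 70 * 156.7 = 10969.0

10969.0 km/s


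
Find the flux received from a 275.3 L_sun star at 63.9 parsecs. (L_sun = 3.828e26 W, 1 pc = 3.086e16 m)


F = L / (4*pi*d^2) = 1.054e+29 / (4*pi*(1.972e+18)^2) = 2.157e-09

2.157e-09 W/m^2


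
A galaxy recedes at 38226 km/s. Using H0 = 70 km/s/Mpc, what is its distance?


d = v / H0 = 38226 / 70 = 546.0857

546.0857 Mpc


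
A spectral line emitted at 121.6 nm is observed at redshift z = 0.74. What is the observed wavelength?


lam_obs = lam_emit * (1 + z) = 121.6 * (1 + 0.74) = 211.584

211.584 nm


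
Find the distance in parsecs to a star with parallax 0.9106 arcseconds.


d = 1/p = 1/0.9106 = 1.0982

1.0982 pc


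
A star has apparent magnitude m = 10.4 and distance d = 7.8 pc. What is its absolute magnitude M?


M = m - 5*log10(d) + 5 = 10.4 - 5*log10(7.8) + 5 = 10.9395

10.9395


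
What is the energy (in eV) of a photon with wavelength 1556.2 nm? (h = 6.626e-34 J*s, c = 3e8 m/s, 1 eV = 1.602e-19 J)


E = hc/lambda = 6.626e-34 * 3e8 / 1.556e-06 = 1.277e-19 J = 0.7973 eV

0.7973 eV


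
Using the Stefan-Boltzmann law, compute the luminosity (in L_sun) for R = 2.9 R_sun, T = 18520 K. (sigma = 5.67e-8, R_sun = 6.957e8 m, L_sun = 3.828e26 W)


R = 2.9 * 6.957e8 m = 2.01753e+09 m. L = 4*pi*R^2*sigma*T^4 = 4*pi*(2.01753e+09)^2 * 5.67e-8 * 18520^4 = 3.411904407e+29 W. L/L_sun = 3.411904407e+29 / 3.828e26 = 891.3021

891.3021 L_sun


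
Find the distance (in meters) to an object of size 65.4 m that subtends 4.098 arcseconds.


D = size / theta_rad, theta_rad = 4.098 * pi/(180*3600) = 1.987e-05, D = 3.292e+06

3.292e+06 m


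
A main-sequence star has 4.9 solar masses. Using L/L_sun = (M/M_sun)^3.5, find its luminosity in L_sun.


L/L_sun = (M/M_sun)^3.5 = 4.9^3.5 = 260.4272

260.4272 L_sun


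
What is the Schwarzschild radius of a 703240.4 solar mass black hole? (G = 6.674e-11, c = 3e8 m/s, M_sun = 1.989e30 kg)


M = 703240.4 * 1.989e30 kg = 1.398745156e+36 kg. rs = 2GM/c^2 = 2 * 6.674e-11 * 1.398745156e+36 / (3e8)^2 = 2.074e+09

2.074e+09 m


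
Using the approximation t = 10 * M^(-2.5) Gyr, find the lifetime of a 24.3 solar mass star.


t = 10 * M^(-2.5) = 10 * 24.3^(-2.5) = 0.0034

0.0034 Gyr


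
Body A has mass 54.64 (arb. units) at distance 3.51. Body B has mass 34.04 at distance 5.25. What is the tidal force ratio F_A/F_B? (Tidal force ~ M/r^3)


Ratio = (M1/r1^3) / (M2/r2^3) = (54.64/3.51^3) / (34.04/5.25^3) = 5.3713

5.3713


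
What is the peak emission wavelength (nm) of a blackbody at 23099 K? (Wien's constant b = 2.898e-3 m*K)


lam_max = b / T = 2.898e-3 / 23099 = 1.255e-07 m = 125.46 nm

125.46 nm


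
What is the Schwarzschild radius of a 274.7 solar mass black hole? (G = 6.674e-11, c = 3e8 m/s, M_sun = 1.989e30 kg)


M = 274.7 * 1.989e30 kg = 5.463783e+32 kg. rs = 2GM/c^2 = 2 * 6.674e-11 * 5.463783e+32 / (3e8)^2 = 810339.7276

810339.7276 m


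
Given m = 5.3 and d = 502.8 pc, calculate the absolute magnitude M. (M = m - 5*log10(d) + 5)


M = m - 5*log10(d) + 5 = 5.3 - 5*log10(502.8) + 5 = -3.207

-3.207


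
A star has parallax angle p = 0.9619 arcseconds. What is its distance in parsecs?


d = 1/p = 1/0.9619 = 1.0396

1.0396 pc


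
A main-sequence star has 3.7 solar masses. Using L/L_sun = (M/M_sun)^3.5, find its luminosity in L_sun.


L/L_sun = (M/M_sun)^3.5 = 3.7^3.5 = 97.433

97.433 L_sun


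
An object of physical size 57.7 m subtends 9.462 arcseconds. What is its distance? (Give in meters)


D = size / theta_rad, theta_rad = 9.462 * pi/(180*3600) = 4.587e-05, D = 1.258e+06

1.258e+06 m


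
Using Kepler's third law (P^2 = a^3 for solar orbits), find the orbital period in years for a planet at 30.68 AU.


P = a^(3/2) = 30.68^1.5 = 169.9351

169.9351 years


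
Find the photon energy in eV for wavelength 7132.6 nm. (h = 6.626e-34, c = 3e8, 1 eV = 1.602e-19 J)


E = hc/lambda = 6.626e-34 * 3e8 / 7.133e-06 = 2.787e-20 J = 0.174 eV

0.174 eV


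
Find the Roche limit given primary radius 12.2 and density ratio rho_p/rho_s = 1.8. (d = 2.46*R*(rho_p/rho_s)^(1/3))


d_Roche = 2.46 * 12.2 * 1.8^(1/3) = 36.5078

36.5078


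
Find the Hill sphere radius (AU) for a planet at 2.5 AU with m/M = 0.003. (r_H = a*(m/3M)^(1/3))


r_H = a * (m/3M)^(1/3) = 2.5 * (0.003/3)^(1/3) = 0.25

0.25 AU


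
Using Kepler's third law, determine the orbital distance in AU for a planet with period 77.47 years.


a = P^(2/3) = 77.47^(2/3) = 18.1728

18.1728 AU


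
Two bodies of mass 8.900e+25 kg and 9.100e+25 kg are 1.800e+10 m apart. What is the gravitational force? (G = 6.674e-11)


F = G*m1*m2/r^2 = 6.674e-11 * 8.900e+25 * 9.100e+25 / (1.800e+10)^2 = 6.674e-11 * 8.099e+51 / 3.240e+20 = 1.668e+21

1.668e+21 N


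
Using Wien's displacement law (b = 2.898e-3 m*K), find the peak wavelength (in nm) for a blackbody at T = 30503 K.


lam_max = b / T = 2.898e-3 / 30503 = 9.501e-08 m = 95.007 nm

95.007 nm


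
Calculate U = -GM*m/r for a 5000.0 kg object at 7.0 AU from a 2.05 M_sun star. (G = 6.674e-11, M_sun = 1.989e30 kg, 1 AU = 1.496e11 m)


M = 2.05 * 1.989e30 kg = 4.07745e+30 kg; r = 7.0 AU * 1.496e11 m/AU = 1.0472e+12 m. U = -GM*m/r = -(6.674e-11 * 4.07745e+30 * 5000.0) / 1.0472e+12 = -1.299e+12

-1.299e+12 J


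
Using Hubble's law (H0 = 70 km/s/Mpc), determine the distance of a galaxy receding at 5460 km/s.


d = v / H0 = 5460 / 70 = 78.0

78.0 Mpc


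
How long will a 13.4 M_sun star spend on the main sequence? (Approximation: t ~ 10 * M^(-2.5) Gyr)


t = 10 * M^(-2.5) = 10 * 13.4^(-2.5) = 0.0152

0.0152 Gyr


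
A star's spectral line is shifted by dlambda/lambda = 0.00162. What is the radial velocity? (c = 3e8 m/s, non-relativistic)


v = (dlambda/lambda) * c = 0.00162 * 3e8 = 486000.0

486000.0 m/s


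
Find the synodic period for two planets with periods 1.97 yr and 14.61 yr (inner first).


1/P_syn = |1/P1 - 1/P2| = |1/1.97 - 1/14.61| => P_syn = 2.277

2.277 years


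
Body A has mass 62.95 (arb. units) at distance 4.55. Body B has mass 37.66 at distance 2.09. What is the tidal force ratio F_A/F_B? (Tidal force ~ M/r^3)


Ratio = (M1/r1^3) / (M2/r2^3) = (62.95/4.55^3) / (37.66/2.09^3) = 0.162

0.162


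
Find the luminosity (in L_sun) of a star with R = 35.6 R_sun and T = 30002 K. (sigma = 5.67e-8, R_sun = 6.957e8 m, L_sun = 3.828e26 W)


R = 35.6 * 6.957e8 m = 2.476692e+10 m. L = 4*pi*R^2*sigma*T^4 = 4*pi*(2.476692e+10)^2 * 5.67e-8 * 30002^4 = 3.541096422e+32 W. L/L_sun = 3.541096422e+32 / 3.828e26 = 925051.3118

925051.3118 L_sun


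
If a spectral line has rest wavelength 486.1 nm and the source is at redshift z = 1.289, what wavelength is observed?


lam_obs = lam_emit * (1 + z) = 486.1 * (1 + 1.289) = 1112.6829

1112.6829 nm


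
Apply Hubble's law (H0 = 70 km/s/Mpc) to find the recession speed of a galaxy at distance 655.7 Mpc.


v = H0 * d = 70 * 655.7 = 45899.0

45899.0 km/s


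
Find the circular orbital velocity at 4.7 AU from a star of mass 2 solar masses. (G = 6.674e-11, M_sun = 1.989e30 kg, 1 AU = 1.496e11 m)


v = sqrt(GM/r) = sqrt(6.674e-11 * 3.978e+30 / 7.031e+11) = 19431.6986

19431.6986 m/s


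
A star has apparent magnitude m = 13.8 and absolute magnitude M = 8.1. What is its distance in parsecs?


d = 10^((m - M + 5)/5) = 10^((13.8 - 8.1 + 5)/5) = 138.0384

138.0384 pc


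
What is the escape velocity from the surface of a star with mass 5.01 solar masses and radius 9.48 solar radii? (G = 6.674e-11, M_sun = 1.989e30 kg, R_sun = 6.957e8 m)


M = 5.01 * 1.989e30 kg = 9.96489e+30 kg; R = 9.48 * 6.957e8 m = 6.595236e+09 m. v_esc = sqrt(2GM/R) = sqrt(2 * 6.674e-11 * 9.96489e+30 / 6.595236e+09) = 449085.6554

449085.6554 m/s


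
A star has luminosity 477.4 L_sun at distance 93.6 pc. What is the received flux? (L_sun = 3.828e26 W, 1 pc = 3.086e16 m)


F = L / (4*pi*d^2) = 1.827e+29 / (4*pi*(2.888e+18)^2) = 1.743e-09

1.743e-09 W/m^2


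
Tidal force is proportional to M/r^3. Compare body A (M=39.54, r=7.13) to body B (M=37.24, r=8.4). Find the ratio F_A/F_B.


Ratio = (M1/r1^3) / (M2/r2^3) = (39.54/7.13^3) / (37.24/8.4^3) = 1.7362

1.7362


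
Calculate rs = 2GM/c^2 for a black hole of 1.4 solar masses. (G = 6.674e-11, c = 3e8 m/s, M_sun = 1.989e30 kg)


M = 1.4 * 1.989e30 kg = 2.7846e+30 kg. rs = 2GM/c^2 = 2 * 6.674e-11 * 2.7846e+30 / (3e8)^2 = 4129.8712

4129.8712 m


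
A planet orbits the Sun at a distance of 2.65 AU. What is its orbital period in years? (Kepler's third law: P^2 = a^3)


P = a^(3/2) = 2.65^1.5 = 4.3139

4.3139 years


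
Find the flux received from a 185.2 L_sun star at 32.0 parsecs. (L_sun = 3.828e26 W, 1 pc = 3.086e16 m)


F = L / (4*pi*d^2) = 7.089e+28 / (4*pi*(9.875e+17)^2) = 5.785e-09

5.785e-09 W/m^2


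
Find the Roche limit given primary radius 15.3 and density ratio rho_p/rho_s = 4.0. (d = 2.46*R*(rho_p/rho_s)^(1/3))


d_Roche = 2.46 * 15.3 * 4.0^(1/3) = 59.7466

59.7466


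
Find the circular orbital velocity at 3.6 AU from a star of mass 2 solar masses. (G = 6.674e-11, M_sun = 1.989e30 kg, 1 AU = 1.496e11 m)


v = sqrt(GM/r) = sqrt(6.674e-11 * 3.978e+30 / 5.386e+11) = 22202.8356

22202.8356 m/s


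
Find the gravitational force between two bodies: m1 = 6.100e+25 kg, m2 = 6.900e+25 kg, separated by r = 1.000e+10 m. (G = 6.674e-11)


F = G*m1*m2/r^2 = 6.674e-11 * 6.100e+25 * 6.900e+25 / (1.000e+10)^2 = 6.674e-11 * 4.209e+51 / 1.000e+20 = 2.809e+21

2.809e+21 N


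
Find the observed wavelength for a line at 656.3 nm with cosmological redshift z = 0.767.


lam_obs = lam_emit * (1 + z) = 656.3 * (1 + 0.767) = 1159.6821

1159.6821 nm


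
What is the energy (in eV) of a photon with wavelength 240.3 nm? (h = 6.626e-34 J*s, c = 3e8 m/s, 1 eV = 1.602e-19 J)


E = hc/lambda = 6.626e-34 * 3e8 / 2.403e-07 = 8.272e-19 J = 5.1636 eV

5.1636 eV


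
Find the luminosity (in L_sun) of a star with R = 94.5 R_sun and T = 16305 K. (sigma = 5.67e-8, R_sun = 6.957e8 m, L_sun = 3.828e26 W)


R = 94.5 * 6.957e8 m = 6.574365e+10 m. L = 4*pi*R^2*sigma*T^4 = 4*pi*(6.574365e+10)^2 * 5.67e-8 * 16305^4 = 2.176625733e+32 W. L/L_sun = 2.176625733e+32 / 3.828e26 = 568606.5132

568606.5132 L_sun


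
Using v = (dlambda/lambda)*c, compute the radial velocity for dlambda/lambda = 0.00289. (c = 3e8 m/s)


v = (dlambda/lambda) * c = 0.00289 * 3e8 = 867000.0

867000.0 m/s


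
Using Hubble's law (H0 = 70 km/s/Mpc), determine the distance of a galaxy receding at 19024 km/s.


d = v / H0 = 19024 / 70 = 271.7714

271.7714 Mpc


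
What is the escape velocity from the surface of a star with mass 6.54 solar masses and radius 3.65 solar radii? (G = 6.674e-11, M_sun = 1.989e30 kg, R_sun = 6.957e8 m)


M = 6.54 * 1.989e30 kg = 1.300806e+31 kg; R = 3.65 * 6.957e8 m = 2.539305e+09 m. v_esc = sqrt(2GM/R) = sqrt(2 * 6.674e-11 * 1.300806e+31 / 2.539305e+09) = 826907.4997

826907.4997 m/s


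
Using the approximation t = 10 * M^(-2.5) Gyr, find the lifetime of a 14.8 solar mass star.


t = 10 * M^(-2.5) = 10 * 14.8^(-2.5) = 0.0119

0.0119 Gyr


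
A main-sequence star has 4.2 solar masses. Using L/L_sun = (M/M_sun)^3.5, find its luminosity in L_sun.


L/L_sun = (M/M_sun)^3.5 = 4.2^3.5 = 151.8352

151.8352 L_sun


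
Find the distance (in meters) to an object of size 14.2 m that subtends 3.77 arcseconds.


D = size / theta_rad, theta_rad = 3.77 * pi/(180*3600) = 1.828e-05, D = 776912.5328

776912.5328 m


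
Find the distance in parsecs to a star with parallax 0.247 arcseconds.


d = 1/p = 1/0.247 = 4.0486

4.0486 pc


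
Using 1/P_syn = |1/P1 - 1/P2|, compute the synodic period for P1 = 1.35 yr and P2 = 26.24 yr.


1/P_syn = |1/P1 - 1/P2| = |1/1.35 - 1/26.24| => P_syn = 1.4232

1.4232 years


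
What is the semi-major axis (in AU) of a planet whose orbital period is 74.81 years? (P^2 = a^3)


a = P^(2/3) = 74.81^(2/3) = 17.7544

17.7544 AU


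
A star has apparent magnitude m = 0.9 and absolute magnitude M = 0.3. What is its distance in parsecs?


d = 10^((m - M + 5)/5) = 10^((0.9 - 0.3 + 5)/5) = 13.1826

13.1826 pc


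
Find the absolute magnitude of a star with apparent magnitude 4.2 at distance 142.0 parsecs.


M = m - 5*log10(d) + 5 = 4.2 - 5*log10(142.0) + 5 = -1.5614

-1.5614


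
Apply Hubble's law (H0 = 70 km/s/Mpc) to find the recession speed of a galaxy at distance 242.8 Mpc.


v = H0 * d = 70 * 242.8 = 16996.0

16996.0 km/s


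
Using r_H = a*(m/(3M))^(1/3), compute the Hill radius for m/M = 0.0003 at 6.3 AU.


r_H = a * (m/3M)^(1/3) = 6.3 * (0.0003/3)^(1/3) = 0.2924

0.2924 AU


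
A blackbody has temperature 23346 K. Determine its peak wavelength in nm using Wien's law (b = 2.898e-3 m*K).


lam_max = b / T = 2.898e-3 / 23346 = 1.241e-07 m = 124.1326 nm

124.1326 nm


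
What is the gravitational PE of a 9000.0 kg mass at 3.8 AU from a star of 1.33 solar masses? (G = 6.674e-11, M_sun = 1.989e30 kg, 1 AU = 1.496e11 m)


M = 1.33 * 1.989e30 kg = 2.64537e+30 kg; r = 3.8 AU * 1.496e11 m/AU = 5.6848e+11 m. U = -GM*m/r = -(6.674e-11 * 2.64537e+30 * 9000.0) / 5.6848e+11 = -2.795e+12

-2.795e+12 J


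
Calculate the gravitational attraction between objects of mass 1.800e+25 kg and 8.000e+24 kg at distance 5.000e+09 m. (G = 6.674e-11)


F = G*m1*m2/r^2 = 6.674e-11 * 1.800e+25 * 8.000e+24 / (5.000e+09)^2 = 6.674e-11 * 1.440e+50 / 2.500e+19 = 3.844e+20

3.844e+20 N


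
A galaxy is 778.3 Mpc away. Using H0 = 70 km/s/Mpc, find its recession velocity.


v = H0 * d = 70 * 778.3 = 54481.0

54481.0 km/s


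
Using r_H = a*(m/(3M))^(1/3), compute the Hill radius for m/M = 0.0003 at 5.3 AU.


r_H = a * (m/3M)^(1/3) = 5.3 * (0.0003/3)^(1/3) = 0.246

0.246 AU


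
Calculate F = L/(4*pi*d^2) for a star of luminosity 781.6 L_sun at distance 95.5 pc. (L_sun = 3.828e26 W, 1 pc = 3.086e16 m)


F = L / (4*pi*d^2) = 2.992e+29 / (4*pi*(2.947e+18)^2) = 2.741e-09

2.741e-09 W/m^2


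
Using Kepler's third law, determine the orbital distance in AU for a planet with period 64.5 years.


a = P^(2/3) = 64.5^(2/3) = 16.0832

16.0832 AU


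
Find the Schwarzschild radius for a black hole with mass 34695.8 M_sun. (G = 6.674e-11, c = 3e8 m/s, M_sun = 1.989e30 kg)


M = 34695.8 * 1.989e30 kg = 6.90099462e+34 kg. rs = 2GM/c^2 = 2 * 6.674e-11 * 6.90099462e+34 / (3e8)^2 = 1.023e+08

1.023e+08 m


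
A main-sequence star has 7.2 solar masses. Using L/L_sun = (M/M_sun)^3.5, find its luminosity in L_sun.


L/L_sun = (M/M_sun)^3.5 = 7.2^3.5 = 1001.5295

1001.5295 L_sun


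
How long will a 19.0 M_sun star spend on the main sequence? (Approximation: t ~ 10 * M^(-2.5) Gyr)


t = 10 * M^(-2.5) = 10 * 19.0^(-2.5) = 0.0064

0.0064 Gyr


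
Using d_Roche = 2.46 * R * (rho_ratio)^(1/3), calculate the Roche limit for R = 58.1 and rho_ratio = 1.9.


d_Roche = 2.46 * 58.1 * 1.9^(1/3) = 177.0228

177.0228


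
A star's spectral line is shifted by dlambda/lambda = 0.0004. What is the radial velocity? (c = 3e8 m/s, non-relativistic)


v = (dlambda/lambda) * c = 0.0004 * 3e8 = 120000.0

120000.0 m/s


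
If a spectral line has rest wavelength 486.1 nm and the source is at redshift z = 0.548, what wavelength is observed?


lam_obs = lam_emit * (1 + z) = 486.1 * (1 + 0.548) = 752.4828

752.4828 nm


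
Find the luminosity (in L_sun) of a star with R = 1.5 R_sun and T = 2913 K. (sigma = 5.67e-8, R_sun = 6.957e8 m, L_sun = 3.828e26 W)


R = 1.5 * 6.957e8 m = 1.04355e+09 m. L = 4*pi*R^2*sigma*T^4 = 4*pi*(1.04355e+09)^2 * 5.67e-8 * 2913^4 = 5.587034926e+25 W. L/L_sun = 5.587034926e+25 / 3.828e26 = 0.146

0.146 L_sun


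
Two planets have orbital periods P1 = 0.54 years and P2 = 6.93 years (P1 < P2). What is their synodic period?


1/P_syn = |1/P1 - 1/P2| = |1/0.54 - 1/6.93| => P_syn = 0.5856

0.5856 years


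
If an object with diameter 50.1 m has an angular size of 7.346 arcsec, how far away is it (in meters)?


D = size / theta_rad, theta_rad = 7.346 * pi/(180*3600) = 3.561e-05, D = 1.407e+06

1.407e+06 m


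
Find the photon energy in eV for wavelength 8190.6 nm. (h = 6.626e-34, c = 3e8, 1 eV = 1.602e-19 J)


E = hc/lambda = 6.626e-34 * 3e8 / 8.191e-06 = 2.427e-20 J = 0.1515 eV

0.1515 eV


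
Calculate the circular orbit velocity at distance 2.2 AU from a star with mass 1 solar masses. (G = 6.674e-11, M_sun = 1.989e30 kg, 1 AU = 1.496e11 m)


v = sqrt(GM/r) = sqrt(6.674e-11 * 1.989e+30 / 3.291e+11) = 20083.2205

20083.2205 m/s


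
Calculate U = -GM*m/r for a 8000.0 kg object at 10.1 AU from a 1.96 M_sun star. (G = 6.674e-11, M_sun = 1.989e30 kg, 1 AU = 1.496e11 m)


M = 1.96 * 1.989e30 kg = 3.89844e+30 kg; r = 10.1 AU * 1.496e11 m/AU = 1.51096e+12 m. U = -GM*m/r = -(6.674e-11 * 3.89844e+30 * 8000.0) / 1.51096e+12 = -1.378e+12

-1.378e+12 J


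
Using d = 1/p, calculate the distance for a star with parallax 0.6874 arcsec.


d = 1/p = 1/0.6874 = 1.4548

1.4548 pc


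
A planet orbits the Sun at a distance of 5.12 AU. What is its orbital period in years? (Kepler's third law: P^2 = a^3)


P = a^(3/2) = 5.12^1.5 = 11.5852

11.5852 years


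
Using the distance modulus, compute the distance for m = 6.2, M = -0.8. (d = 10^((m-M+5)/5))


d = 10^((m - M + 5)/5) = 10^((6.2 - -0.8 + 5)/5) = 251.1886

251.1886 pc


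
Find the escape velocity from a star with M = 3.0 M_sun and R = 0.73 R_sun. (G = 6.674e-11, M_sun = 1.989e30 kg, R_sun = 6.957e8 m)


M = 3.0 * 1.989e30 kg = 5.967e+30 kg; R = 0.73 * 6.957e8 m = 5.07861e+08 m. v_esc = sqrt(2GM/R) = sqrt(2 * 6.674e-11 * 5.967e+30 / 5.07861e+08) = 1.252e+06

1.252e+06 m/s


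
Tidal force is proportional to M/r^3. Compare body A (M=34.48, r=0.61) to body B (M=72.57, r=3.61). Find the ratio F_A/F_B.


Ratio = (M1/r1^3) / (M2/r2^3) = (34.48/0.61^3) / (72.57/3.61^3) = 98.4787

98.4787


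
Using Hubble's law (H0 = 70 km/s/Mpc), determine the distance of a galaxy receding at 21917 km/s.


d = v / H0 = 21917 / 70 = 313.1

313.1 Mpc


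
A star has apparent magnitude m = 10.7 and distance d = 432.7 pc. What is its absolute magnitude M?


M = m - 5*log10(d) + 5 = 10.7 - 5*log10(432.7) + 5 = 2.5191

2.5191


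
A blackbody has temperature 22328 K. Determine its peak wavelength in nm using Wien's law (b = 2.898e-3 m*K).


lam_max = b / T = 2.898e-3 / 22328 = 1.298e-07 m = 129.7922 nm

129.7922 nm


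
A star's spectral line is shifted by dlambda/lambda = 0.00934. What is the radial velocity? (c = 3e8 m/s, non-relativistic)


v = (dlambda/lambda) * c = 0.00934 * 3e8 = 2.802e+06

2.802e+06 m/s


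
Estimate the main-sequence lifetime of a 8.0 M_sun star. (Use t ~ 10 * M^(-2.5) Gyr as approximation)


t = 10 * M^(-2.5) = 10 * 8.0^(-2.5) = 0.0552

0.0552 Gyr


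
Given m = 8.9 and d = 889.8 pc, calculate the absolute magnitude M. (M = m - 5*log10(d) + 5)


M = m - 5*log10(d) + 5 = 8.9 - 5*log10(889.8) + 5 = -0.8465

-0.8465


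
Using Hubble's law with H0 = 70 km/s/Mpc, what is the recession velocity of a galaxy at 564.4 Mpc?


v = H0 * d = 70 * 564.4 = 39508.0

39508.0 km/s


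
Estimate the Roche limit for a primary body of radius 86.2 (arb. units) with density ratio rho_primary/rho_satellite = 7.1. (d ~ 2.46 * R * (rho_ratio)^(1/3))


d_Roche = 2.46 * 86.2 * 7.1^(1/3) = 407.5634

407.5634


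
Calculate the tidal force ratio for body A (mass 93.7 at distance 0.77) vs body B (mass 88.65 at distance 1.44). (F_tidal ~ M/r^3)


Ratio = (M1/r1^3) / (M2/r2^3) = (93.7/0.77^3) / (88.65/1.44^3) = 6.9132

6.9132


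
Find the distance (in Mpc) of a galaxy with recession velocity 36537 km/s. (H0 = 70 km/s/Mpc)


d = v / H0 = 36537 / 70 = 521.9571

521.9571 Mpc


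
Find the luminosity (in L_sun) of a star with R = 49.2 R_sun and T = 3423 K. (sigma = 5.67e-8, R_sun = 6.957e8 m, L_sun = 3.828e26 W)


R = 49.2 * 6.957e8 m = 3.422844e+10 m. L = 4*pi*R^2*sigma*T^4 = 4*pi*(3.422844e+10)^2 * 5.67e-8 * 3423^4 = 1.146026689e+29 W. L/L_sun = 1.146026689e+29 / 3.828e26 = 299.38

299.38 L_sun


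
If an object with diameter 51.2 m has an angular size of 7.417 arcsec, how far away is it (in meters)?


D = size / theta_rad, theta_rad = 7.417 * pi/(180*3600) = 3.596e-05, D = 1.424e+06

1.424e+06 m


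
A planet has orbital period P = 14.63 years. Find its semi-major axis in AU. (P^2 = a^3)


a = P^(2/3) = 14.63^(2/3) = 5.9818

5.9818 AU


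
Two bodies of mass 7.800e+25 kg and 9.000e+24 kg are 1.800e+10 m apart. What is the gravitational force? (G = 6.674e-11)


F = G*m1*m2/r^2 = 6.674e-11 * 7.800e+25 * 9.000e+24 / (1.800e+10)^2 = 6.674e-11 * 7.020e+50 / 3.240e+20 = 1.446e+20

1.446e+20 N


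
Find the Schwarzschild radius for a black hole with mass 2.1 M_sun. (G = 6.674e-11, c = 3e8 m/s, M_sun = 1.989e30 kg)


M = 2.1 * 1.989e30 kg = 4.1769e+30 kg. rs = 2GM/c^2 = 2 * 6.674e-11 * 4.1769e+30 / (3e8)^2 = 6194.8068

6194.8068 m


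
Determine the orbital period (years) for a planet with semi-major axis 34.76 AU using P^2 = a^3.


P = a^(3/2) = 34.76^1.5 = 204.9367

204.9367 years


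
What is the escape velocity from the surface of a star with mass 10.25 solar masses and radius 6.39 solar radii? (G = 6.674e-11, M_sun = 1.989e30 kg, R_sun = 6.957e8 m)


M = 10.25 * 1.989e30 kg = 2.038725e+31 kg; R = 6.39 * 6.957e8 m = 4.445523e+09 m. v_esc = sqrt(2GM/R) = sqrt(2 * 6.674e-11 * 2.038725e+31 / 4.445523e+09) = 782394.8669

782394.8669 m/s


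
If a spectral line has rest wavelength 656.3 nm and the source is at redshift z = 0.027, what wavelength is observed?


lam_obs = lam_emit * (1 + z) = 656.3 * (1 + 0.027) = 674.0201

674.0201 nm


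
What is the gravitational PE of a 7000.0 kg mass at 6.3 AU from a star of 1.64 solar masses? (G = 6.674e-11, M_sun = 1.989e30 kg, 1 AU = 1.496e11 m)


M = 1.64 * 1.989e30 kg = 3.26196e+30 kg; r = 6.3 AU * 1.496e11 m/AU = 9.4248e+11 m. U = -GM*m/r = -(6.674e-11 * 3.26196e+30 * 7000.0) / 9.4248e+11 = -1.617e+12

-1.617e+12 J


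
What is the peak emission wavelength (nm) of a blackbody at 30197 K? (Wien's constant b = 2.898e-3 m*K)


lam_max = b / T = 2.898e-3 / 30197 = 9.597e-08 m = 95.9698 nm

95.9698 nm


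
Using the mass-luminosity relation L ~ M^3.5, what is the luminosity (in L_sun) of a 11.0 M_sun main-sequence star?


L/L_sun = (M/M_sun)^3.5 = 11.0^3.5 = 4414.4276

4414.4276 L_sun


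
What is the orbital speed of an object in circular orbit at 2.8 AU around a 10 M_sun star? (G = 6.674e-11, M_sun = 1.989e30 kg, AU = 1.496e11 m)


v = sqrt(GM/r) = sqrt(6.674e-11 * 1.989e+31 / 4.189e+11) = 56294.4629

56294.4629 m/s


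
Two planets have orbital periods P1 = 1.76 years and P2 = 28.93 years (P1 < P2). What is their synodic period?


1/P_syn = |1/P1 - 1/P2| = |1/1.76 - 1/28.93| => P_syn = 1.874

1.874 years


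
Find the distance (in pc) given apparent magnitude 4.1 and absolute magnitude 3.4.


d = 10^((m - M + 5)/5) = 10^((4.1 - 3.4 + 5)/5) = 13.8038

13.8038 pc


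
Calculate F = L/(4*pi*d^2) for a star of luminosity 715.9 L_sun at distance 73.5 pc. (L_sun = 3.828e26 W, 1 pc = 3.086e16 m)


F = L / (4*pi*d^2) = 2.740e+29 / (4*pi*(2.268e+18)^2) = 4.239e-09

4.239e-09 W/m^2
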